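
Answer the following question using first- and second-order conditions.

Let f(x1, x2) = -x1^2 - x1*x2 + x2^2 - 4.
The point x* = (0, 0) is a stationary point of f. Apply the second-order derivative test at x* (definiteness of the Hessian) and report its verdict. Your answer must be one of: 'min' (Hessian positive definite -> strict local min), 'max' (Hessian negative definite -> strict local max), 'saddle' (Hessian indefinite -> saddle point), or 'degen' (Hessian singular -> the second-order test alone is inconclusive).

Compute the Hessian H = grad^2 f:
  H = [[-2, -1], [-1, 2]]
Verify stationarity: grad f(x*) = H x* + g = (0, 0).
Eigenvalues of H: -2.2361, 2.2361.
Eigenvalues have mixed signs, so H is indefinite -> x* is a saddle point.

saddle


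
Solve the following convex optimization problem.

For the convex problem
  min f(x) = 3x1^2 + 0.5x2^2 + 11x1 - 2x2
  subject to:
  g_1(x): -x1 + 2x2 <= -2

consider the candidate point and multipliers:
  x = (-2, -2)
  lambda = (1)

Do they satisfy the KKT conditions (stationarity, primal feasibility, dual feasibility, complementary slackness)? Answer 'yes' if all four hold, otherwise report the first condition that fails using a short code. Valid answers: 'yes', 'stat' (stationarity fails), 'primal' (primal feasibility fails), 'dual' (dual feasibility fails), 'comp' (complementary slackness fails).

Gradient of f: grad f(x) = Q x + c = (-1, -4)
Constraint values g_i(x) = a_i^T x - b_i:
  g_1((-2, -2)) = 0
Stationarity residual: grad f(x) + sum_i lambda_i a_i = (-2, -2)
  -> stationarity FAILS
Primal feasibility (all g_i <= 0): OK
Dual feasibility (all lambda_i >= 0): OK
Complementary slackness (lambda_i * g_i(x) = 0 for all i): OK

Verdict: the first failing condition is stationarity -> stat.

stat


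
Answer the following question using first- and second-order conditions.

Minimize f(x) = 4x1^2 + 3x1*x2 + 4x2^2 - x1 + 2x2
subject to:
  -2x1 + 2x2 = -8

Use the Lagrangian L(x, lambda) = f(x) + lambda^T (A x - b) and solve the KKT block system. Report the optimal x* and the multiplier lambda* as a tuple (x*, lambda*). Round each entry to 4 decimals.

Form the Lagrangian:
  L(x, lambda) = (1/2) x^T Q x + c^T x + lambda^T (A x - b)
Stationarity (grad_x L = 0): Q x + c + A^T lambda = 0.
Primal feasibility: A x = b.

This gives the KKT block system:
  [ Q   A^T ] [ x     ]   [-c ]
  [ A    0  ] [ lambda ] = [ b ]

Solving the linear system:
  x*      = (1.9545, -2.0455)
  lambda* = (4.25)
  f(x*)   = 13.9773

x* = (1.9545, -2.0455), lambda* = (4.25)


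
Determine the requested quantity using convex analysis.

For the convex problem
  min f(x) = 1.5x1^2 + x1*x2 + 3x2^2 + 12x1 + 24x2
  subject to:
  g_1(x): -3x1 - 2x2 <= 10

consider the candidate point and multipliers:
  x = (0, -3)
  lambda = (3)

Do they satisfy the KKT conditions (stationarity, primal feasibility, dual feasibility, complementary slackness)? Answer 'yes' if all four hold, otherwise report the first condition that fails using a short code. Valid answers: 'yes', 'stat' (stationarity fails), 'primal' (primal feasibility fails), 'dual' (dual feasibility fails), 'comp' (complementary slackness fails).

Gradient of f: grad f(x) = Q x + c = (9, 6)
Constraint values g_i(x) = a_i^T x - b_i:
  g_1((0, -3)) = -4
Stationarity residual: grad f(x) + sum_i lambda_i a_i = (0, 0)
  -> stationarity OK
Primal feasibility (all g_i <= 0): OK
Dual feasibility (all lambda_i >= 0): OK
Complementary slackness (lambda_i * g_i(x) = 0 for all i): FAILS

Verdict: the first failing condition is complementary_slackness -> comp.

comp


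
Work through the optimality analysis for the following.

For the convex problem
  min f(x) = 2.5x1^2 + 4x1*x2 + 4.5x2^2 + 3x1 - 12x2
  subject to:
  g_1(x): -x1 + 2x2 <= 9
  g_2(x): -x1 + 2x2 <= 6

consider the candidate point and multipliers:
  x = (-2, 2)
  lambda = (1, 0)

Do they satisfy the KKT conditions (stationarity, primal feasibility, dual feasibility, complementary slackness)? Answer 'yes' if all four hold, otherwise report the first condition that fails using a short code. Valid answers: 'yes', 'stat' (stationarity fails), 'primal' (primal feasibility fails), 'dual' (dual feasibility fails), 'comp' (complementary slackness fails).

Gradient of f: grad f(x) = Q x + c = (1, -2)
Constraint values g_i(x) = a_i^T x - b_i:
  g_1((-2, 2)) = -3
  g_2((-2, 2)) = 0
Stationarity residual: grad f(x) + sum_i lambda_i a_i = (0, 0)
  -> stationarity OK
Primal feasibility (all g_i <= 0): OK
Dual feasibility (all lambda_i >= 0): OK
Complementary slackness (lambda_i * g_i(x) = 0 for all i): FAILS

Verdict: the first failing condition is complementary_slackness -> comp.

comp


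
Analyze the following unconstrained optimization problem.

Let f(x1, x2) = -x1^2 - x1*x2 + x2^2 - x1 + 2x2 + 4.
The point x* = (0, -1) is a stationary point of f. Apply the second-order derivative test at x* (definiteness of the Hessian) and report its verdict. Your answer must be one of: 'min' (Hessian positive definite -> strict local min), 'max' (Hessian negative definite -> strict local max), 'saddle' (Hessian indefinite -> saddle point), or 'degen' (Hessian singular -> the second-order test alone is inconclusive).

Compute the Hessian H = grad^2 f:
  H = [[-2, -1], [-1, 2]]
Verify stationarity: grad f(x*) = H x* + g = (0, 0).
Eigenvalues of H: -2.2361, 2.2361.
Eigenvalues have mixed signs, so H is indefinite -> x* is a saddle point.

saddle


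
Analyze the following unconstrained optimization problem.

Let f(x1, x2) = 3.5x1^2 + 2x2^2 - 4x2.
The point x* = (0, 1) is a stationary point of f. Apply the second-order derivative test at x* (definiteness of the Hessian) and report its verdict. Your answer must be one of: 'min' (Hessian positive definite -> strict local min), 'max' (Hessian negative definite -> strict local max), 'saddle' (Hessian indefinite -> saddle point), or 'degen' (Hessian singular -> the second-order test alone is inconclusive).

Compute the Hessian H = grad^2 f:
  H = [[7, 0], [0, 4]]
Verify stationarity: grad f(x*) = H x* + g = (0, 0).
Eigenvalues of H: 4, 7.
Both eigenvalues > 0, so H is positive definite -> x* is a strict local min.

min


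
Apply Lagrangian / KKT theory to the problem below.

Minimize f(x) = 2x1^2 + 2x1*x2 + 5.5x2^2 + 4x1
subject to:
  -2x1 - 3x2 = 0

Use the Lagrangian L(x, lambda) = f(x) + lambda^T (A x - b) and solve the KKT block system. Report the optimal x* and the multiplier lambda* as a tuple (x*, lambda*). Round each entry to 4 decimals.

Form the Lagrangian:
  L(x, lambda) = (1/2) x^T Q x + c^T x + lambda^T (A x - b)
Stationarity (grad_x L = 0): Q x + c + A^T lambda = 0.
Primal feasibility: A x = b.

This gives the KKT block system:
  [ Q   A^T ] [ x     ]   [-c ]
  [ A    0  ] [ lambda ] = [ b ]

Solving the linear system:
  x*      = (-0.6429, 0.4286)
  lambda* = (1.1429)
  f(x*)   = -1.2857

x* = (-0.6429, 0.4286), lambda* = (1.1429)


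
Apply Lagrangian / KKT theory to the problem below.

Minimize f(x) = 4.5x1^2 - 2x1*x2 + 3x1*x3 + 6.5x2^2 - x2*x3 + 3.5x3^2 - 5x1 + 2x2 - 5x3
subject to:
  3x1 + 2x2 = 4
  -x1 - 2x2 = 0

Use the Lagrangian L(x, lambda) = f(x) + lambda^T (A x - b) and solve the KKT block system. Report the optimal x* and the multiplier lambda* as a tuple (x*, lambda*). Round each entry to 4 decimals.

Form the Lagrangian:
  L(x, lambda) = (1/2) x^T Q x + c^T x + lambda^T (A x - b)
Stationarity (grad_x L = 0): Q x + c + A^T lambda = 0.
Primal feasibility: A x = b.

This gives the KKT block system:
  [ Q   A^T ] [ x     ]   [-c ]
  [ A    0  ] [ lambda ] = [ b ]

Solving the linear system:
  x*      = (2, -1, -0.2857)
  lambda* = (-10.75, -18.1071)
  f(x*)   = 16.2143

x* = (2, -1, -0.2857), lambda* = (-10.75, -18.1071)


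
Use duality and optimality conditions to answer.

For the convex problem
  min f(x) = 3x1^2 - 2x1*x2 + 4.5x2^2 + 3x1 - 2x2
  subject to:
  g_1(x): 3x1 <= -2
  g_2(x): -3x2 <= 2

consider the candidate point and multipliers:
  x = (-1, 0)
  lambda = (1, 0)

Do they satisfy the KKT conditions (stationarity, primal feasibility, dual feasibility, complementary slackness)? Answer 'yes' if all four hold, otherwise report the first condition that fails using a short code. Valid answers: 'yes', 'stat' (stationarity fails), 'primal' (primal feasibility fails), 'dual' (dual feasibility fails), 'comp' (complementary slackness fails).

Gradient of f: grad f(x) = Q x + c = (-3, 0)
Constraint values g_i(x) = a_i^T x - b_i:
  g_1((-1, 0)) = -1
  g_2((-1, 0)) = -2
Stationarity residual: grad f(x) + sum_i lambda_i a_i = (0, 0)
  -> stationarity OK
Primal feasibility (all g_i <= 0): OK
Dual feasibility (all lambda_i >= 0): OK
Complementary slackness (lambda_i * g_i(x) = 0 for all i): FAILS

Verdict: the first failing condition is complementary_slackness -> comp.

comp


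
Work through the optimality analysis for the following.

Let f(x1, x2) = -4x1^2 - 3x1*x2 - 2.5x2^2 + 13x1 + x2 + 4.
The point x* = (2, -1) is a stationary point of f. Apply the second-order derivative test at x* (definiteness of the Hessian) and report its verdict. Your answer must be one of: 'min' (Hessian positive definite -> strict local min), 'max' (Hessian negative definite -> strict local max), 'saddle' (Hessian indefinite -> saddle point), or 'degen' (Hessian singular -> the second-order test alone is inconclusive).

Compute the Hessian H = grad^2 f:
  H = [[-8, -3], [-3, -5]]
Verify stationarity: grad f(x*) = H x* + g = (0, 0).
Eigenvalues of H: -9.8541, -3.1459.
Both eigenvalues < 0, so H is negative definite -> x* is a strict local max.

max


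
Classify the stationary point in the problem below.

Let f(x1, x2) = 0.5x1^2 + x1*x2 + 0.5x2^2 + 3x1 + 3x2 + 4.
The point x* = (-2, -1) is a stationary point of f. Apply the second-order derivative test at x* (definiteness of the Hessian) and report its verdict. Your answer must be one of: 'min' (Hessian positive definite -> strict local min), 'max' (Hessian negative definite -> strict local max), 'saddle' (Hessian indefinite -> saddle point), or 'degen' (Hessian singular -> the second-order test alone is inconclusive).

Compute the Hessian H = grad^2 f:
  H = [[1, 1], [1, 1]]
Verify stationarity: grad f(x*) = H x* + g = (0, 0).
Eigenvalues of H: 0, 2.
H has a zero eigenvalue (singular; positive semidefinite but not definite), so H is neither positive definite, negative definite, nor indefinite. The second-order test alone is inconclusive -> degen.
(Indeed, f is constant along the null direction of H through x*, so x* is not a strict local extremum.)

degen


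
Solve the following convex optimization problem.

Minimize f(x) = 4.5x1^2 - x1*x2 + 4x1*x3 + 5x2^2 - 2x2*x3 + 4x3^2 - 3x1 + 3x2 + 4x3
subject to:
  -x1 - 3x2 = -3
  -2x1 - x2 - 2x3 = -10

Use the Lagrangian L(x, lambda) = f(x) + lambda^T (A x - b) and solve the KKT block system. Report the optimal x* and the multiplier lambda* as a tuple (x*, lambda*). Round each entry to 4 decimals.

Form the Lagrangian:
  L(x, lambda) = (1/2) x^T Q x + c^T x + lambda^T (A x - b)
Stationarity (grad_x L = 0): Q x + c + A^T lambda = 0.
Primal feasibility: A x = b.

This gives the KKT block system:
  [ Q   A^T ] [ x     ]   [-c ]
  [ A    0  ] [ lambda ] = [ b ]

Solving the linear system:
  x*      = (2.2208, 0.2597, 2.6494)
  lambda* = (-6.2338, 16.7792)
  f(x*)   = 76.9026

x* = (2.2208, 0.2597, 2.6494), lambda* = (-6.2338, 16.7792)


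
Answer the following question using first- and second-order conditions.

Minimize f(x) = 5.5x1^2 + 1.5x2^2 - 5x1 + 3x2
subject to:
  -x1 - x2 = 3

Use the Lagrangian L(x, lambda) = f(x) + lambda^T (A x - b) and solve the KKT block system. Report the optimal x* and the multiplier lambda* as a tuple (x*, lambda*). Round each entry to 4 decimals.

Form the Lagrangian:
  L(x, lambda) = (1/2) x^T Q x + c^T x + lambda^T (A x - b)
Stationarity (grad_x L = 0): Q x + c + A^T lambda = 0.
Primal feasibility: A x = b.

This gives the KKT block system:
  [ Q   A^T ] [ x     ]   [-c ]
  [ A    0  ] [ lambda ] = [ b ]

Solving the linear system:
  x*      = (-0.0714, -2.9286)
  lambda* = (-5.7857)
  f(x*)   = 4.4643

x* = (-0.0714, -2.9286), lambda* = (-5.7857)


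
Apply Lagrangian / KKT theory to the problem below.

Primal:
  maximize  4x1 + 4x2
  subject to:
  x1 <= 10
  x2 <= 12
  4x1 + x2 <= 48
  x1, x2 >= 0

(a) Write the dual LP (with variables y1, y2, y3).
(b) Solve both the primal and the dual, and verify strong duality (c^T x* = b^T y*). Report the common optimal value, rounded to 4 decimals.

The standard primal-dual pair for 'max c^T x s.t. A x <= b, x >= 0' is:
  Dual:  min b^T y  s.t.  A^T y >= c,  y >= 0.

So the dual LP is:
  minimize  10y1 + 12y2 + 48y3
  subject to:
    y1 + 4y3 >= 4
    y2 + y3 >= 4
    y1, y2, y3 >= 0

Solving the primal: x* = (9, 12).
  primal value c^T x* = 84.
Solving the dual: y* = (0, 3, 1).
  dual value b^T y* = 84.
Strong duality: c^T x* = b^T y*. Confirmed.

84


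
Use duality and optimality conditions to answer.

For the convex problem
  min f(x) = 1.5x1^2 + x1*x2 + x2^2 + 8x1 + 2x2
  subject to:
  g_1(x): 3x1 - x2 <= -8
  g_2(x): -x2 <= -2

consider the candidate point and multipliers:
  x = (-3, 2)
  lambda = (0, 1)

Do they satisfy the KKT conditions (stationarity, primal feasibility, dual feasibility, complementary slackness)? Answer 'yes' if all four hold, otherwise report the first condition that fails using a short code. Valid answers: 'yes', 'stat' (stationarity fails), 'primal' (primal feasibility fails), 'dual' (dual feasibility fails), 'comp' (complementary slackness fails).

Gradient of f: grad f(x) = Q x + c = (1, 3)
Constraint values g_i(x) = a_i^T x - b_i:
  g_1((-3, 2)) = -3
  g_2((-3, 2)) = 0
Stationarity residual: grad f(x) + sum_i lambda_i a_i = (1, 2)
  -> stationarity FAILS
Primal feasibility (all g_i <= 0): OK
Dual feasibility (all lambda_i >= 0): OK
Complementary slackness (lambda_i * g_i(x) = 0 for all i): OK

Verdict: the first failing condition is stationarity -> stat.

stat


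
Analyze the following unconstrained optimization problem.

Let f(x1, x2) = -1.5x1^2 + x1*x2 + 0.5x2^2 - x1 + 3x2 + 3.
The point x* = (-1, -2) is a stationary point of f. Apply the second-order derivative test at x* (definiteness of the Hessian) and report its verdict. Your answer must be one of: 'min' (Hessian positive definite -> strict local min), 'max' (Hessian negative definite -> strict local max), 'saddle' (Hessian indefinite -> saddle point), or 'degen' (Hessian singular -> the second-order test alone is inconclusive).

Compute the Hessian H = grad^2 f:
  H = [[-3, 1], [1, 1]]
Verify stationarity: grad f(x*) = H x* + g = (0, 0).
Eigenvalues of H: -3.2361, 1.2361.
Eigenvalues have mixed signs, so H is indefinite -> x* is a saddle point.

saddle


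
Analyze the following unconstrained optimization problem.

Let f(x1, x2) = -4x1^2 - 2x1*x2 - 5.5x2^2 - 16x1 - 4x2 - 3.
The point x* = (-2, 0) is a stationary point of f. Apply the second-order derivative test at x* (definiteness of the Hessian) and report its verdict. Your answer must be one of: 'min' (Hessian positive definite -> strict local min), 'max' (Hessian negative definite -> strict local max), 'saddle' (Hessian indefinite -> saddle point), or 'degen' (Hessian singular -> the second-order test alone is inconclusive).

Compute the Hessian H = grad^2 f:
  H = [[-8, -2], [-2, -11]]
Verify stationarity: grad f(x*) = H x* + g = (0, 0).
Eigenvalues of H: -12, -7.
Both eigenvalues < 0, so H is negative definite -> x* is a strict local max.

max


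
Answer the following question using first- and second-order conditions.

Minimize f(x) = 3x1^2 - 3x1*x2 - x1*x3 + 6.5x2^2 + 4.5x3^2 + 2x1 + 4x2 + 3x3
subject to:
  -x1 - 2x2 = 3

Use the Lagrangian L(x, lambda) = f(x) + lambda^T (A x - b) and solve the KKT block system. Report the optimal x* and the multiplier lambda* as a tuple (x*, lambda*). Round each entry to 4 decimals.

Form the Lagrangian:
  L(x, lambda) = (1/2) x^T Q x + c^T x + lambda^T (A x - b)
Stationarity (grad_x L = 0): Q x + c + A^T lambda = 0.
Primal feasibility: A x = b.

This gives the KKT block system:
  [ Q   A^T ] [ x     ]   [-c ]
  [ A    0  ] [ lambda ] = [ b ]

Solving the linear system:
  x*      = (-1.2014, -0.8993, -0.4668)
  lambda* = (-2.0435)
  f(x*)   = -0.635

x* = (-1.2014, -0.8993, -0.4668), lambda* = (-2.0435)


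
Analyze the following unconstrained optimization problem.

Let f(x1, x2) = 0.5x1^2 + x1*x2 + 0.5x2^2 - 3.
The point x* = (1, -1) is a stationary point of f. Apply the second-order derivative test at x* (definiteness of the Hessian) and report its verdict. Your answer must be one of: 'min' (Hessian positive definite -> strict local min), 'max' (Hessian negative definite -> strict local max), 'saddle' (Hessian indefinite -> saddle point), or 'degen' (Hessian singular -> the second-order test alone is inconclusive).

Compute the Hessian H = grad^2 f:
  H = [[1, 1], [1, 1]]
Verify stationarity: grad f(x*) = H x* + g = (0, 0).
Eigenvalues of H: 0, 2.
H has a zero eigenvalue (singular; positive semidefinite but not definite), so H is neither positive definite, negative definite, nor indefinite. The second-order test alone is inconclusive -> degen.
(Indeed, f is constant along the null direction of H through x*, so x* is not a strict local extremum.)

degen


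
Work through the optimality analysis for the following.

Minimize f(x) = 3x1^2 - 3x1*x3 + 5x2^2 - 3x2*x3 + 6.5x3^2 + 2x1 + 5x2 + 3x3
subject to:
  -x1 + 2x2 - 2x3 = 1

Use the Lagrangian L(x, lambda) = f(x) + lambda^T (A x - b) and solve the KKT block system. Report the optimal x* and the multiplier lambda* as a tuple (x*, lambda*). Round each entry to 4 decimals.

Form the Lagrangian:
  L(x, lambda) = (1/2) x^T Q x + c^T x + lambda^T (A x - b)
Stationarity (grad_x L = 0): Q x + c + A^T lambda = 0.
Primal feasibility: A x = b.

This gives the KKT block system:
  [ Q   A^T ] [ x     ]   [-c ]
  [ A    0  ] [ lambda ] = [ b ]

Solving the linear system:
  x*      = (-0.7851, -0.5459, -0.6534)
  lambda* = (-0.7504)
  f(x*)   = -2.7548

x* = (-0.7851, -0.5459, -0.6534), lambda* = (-0.7504)


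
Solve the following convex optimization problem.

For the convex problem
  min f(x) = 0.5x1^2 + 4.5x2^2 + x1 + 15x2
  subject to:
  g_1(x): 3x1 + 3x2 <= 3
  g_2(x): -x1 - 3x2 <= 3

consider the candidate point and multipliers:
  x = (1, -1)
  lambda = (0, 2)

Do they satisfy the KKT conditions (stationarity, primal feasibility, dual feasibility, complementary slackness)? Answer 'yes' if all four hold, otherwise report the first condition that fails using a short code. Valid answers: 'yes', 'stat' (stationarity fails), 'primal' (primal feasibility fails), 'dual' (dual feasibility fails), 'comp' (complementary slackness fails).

Gradient of f: grad f(x) = Q x + c = (2, 6)
Constraint values g_i(x) = a_i^T x - b_i:
  g_1((1, -1)) = -3
  g_2((1, -1)) = -1
Stationarity residual: grad f(x) + sum_i lambda_i a_i = (0, 0)
  -> stationarity OK
Primal feasibility (all g_i <= 0): OK
Dual feasibility (all lambda_i >= 0): OK
Complementary slackness (lambda_i * g_i(x) = 0 for all i): FAILS

Verdict: the first failing condition is complementary_slackness -> comp.

comp


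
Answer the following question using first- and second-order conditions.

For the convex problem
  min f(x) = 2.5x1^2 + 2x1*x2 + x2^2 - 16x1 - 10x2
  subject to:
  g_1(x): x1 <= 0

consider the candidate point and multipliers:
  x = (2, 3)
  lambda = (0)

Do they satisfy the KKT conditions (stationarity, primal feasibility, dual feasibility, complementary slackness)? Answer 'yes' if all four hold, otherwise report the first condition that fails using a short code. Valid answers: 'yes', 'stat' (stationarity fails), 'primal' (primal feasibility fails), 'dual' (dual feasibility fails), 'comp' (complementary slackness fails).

Gradient of f: grad f(x) = Q x + c = (0, 0)
Constraint values g_i(x) = a_i^T x - b_i:
  g_1((2, 3)) = 2
Stationarity residual: grad f(x) + sum_i lambda_i a_i = (0, 0)
  -> stationarity OK
Primal feasibility (all g_i <= 0): FAILS
Dual feasibility (all lambda_i >= 0): OK
Complementary slackness (lambda_i * g_i(x) = 0 for all i): OK

Verdict: the first failing condition is primal_feasibility -> primal.

primal


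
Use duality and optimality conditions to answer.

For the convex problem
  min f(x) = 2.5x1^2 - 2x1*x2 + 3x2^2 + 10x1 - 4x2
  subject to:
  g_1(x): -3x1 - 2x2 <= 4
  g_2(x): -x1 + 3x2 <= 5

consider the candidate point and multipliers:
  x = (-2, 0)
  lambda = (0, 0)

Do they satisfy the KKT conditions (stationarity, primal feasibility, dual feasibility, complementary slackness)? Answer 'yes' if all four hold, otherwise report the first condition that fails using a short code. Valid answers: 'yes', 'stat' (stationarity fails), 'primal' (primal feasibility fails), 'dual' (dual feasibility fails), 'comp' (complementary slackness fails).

Gradient of f: grad f(x) = Q x + c = (0, 0)
Constraint values g_i(x) = a_i^T x - b_i:
  g_1((-2, 0)) = 2
  g_2((-2, 0)) = -3
Stationarity residual: grad f(x) + sum_i lambda_i a_i = (0, 0)
  -> stationarity OK
Primal feasibility (all g_i <= 0): FAILS
Dual feasibility (all lambda_i >= 0): OK
Complementary slackness (lambda_i * g_i(x) = 0 for all i): OK

Verdict: the first failing condition is primal_feasibility -> primal.

primal


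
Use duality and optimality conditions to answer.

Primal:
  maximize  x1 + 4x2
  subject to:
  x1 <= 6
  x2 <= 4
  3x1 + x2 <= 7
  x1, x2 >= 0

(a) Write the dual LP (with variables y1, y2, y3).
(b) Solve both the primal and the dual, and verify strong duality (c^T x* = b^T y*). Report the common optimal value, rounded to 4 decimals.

The standard primal-dual pair for 'max c^T x s.t. A x <= b, x >= 0' is:
  Dual:  min b^T y  s.t.  A^T y >= c,  y >= 0.

So the dual LP is:
  minimize  6y1 + 4y2 + 7y3
  subject to:
    y1 + 3y3 >= 1
    y2 + y3 >= 4
    y1, y2, y3 >= 0

Solving the primal: x* = (1, 4).
  primal value c^T x* = 17.
Solving the dual: y* = (0, 3.6667, 0.3333).
  dual value b^T y* = 17.
Strong duality: c^T x* = b^T y*. Confirmed.

17


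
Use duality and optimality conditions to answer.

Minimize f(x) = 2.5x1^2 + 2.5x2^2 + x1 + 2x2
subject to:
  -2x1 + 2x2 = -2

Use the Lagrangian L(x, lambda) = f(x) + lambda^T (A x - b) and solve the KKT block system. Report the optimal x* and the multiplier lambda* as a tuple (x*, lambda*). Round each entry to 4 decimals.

Form the Lagrangian:
  L(x, lambda) = (1/2) x^T Q x + c^T x + lambda^T (A x - b)
Stationarity (grad_x L = 0): Q x + c + A^T lambda = 0.
Primal feasibility: A x = b.

This gives the KKT block system:
  [ Q   A^T ] [ x     ]   [-c ]
  [ A    0  ] [ lambda ] = [ b ]

Solving the linear system:
  x*      = (0.2, -0.8)
  lambda* = (1)
  f(x*)   = 0.3

x* = (0.2, -0.8), lambda* = (1)


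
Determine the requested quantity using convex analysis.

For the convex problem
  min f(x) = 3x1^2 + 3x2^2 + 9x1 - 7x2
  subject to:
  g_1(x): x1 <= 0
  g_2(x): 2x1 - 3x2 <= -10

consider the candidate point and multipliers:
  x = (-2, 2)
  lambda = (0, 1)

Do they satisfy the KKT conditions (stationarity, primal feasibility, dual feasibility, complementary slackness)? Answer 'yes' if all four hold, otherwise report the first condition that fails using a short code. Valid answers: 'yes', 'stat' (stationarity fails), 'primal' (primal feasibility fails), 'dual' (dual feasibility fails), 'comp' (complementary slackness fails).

Gradient of f: grad f(x) = Q x + c = (-3, 5)
Constraint values g_i(x) = a_i^T x - b_i:
  g_1((-2, 2)) = -2
  g_2((-2, 2)) = 0
Stationarity residual: grad f(x) + sum_i lambda_i a_i = (-1, 2)
  -> stationarity FAILS
Primal feasibility (all g_i <= 0): OK
Dual feasibility (all lambda_i >= 0): OK
Complementary slackness (lambda_i * g_i(x) = 0 for all i): OK

Verdict: the first failing condition is stationarity -> stat.

stat


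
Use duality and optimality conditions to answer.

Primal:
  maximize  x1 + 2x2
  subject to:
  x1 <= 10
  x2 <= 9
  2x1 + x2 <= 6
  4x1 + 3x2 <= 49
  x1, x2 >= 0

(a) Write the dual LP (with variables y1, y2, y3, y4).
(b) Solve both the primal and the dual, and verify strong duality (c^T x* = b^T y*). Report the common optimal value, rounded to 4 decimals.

The standard primal-dual pair for 'max c^T x s.t. A x <= b, x >= 0' is:
  Dual:  min b^T y  s.t.  A^T y >= c,  y >= 0.

So the dual LP is:
  minimize  10y1 + 9y2 + 6y3 + 49y4
  subject to:
    y1 + 2y3 + 4y4 >= 1
    y2 + y3 + 3y4 >= 2
    y1, y2, y3, y4 >= 0

Solving the primal: x* = (0, 6).
  primal value c^T x* = 12.
Solving the dual: y* = (0, 0, 2, 0).
  dual value b^T y* = 12.
Strong duality: c^T x* = b^T y*. Confirmed.

12


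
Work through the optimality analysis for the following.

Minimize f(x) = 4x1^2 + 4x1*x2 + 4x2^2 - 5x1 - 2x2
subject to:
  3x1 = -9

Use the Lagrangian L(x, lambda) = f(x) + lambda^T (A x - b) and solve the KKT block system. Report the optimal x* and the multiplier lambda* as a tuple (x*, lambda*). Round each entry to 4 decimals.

Form the Lagrangian:
  L(x, lambda) = (1/2) x^T Q x + c^T x + lambda^T (A x - b)
Stationarity (grad_x L = 0): Q x + c + A^T lambda = 0.
Primal feasibility: A x = b.

This gives the KKT block system:
  [ Q   A^T ] [ x     ]   [-c ]
  [ A    0  ] [ lambda ] = [ b ]

Solving the linear system:
  x*      = (-3, 1.75)
  lambda* = (7.3333)
  f(x*)   = 38.75

x* = (-3, 1.75), lambda* = (7.3333)


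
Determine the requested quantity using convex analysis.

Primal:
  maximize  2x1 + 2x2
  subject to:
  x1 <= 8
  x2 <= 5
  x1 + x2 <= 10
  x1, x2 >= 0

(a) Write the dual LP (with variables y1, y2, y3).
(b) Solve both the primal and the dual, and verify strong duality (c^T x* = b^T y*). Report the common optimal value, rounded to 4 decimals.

The standard primal-dual pair for 'max c^T x s.t. A x <= b, x >= 0' is:
  Dual:  min b^T y  s.t.  A^T y >= c,  y >= 0.

So the dual LP is:
  minimize  8y1 + 5y2 + 10y3
  subject to:
    y1 + y3 >= 2
    y2 + y3 >= 2
    y1, y2, y3 >= 0

Solving the primal: x* = (5, 5).
  primal value c^T x* = 20.
Solving the dual: y* = (0, 0, 2).
  dual value b^T y* = 20.
Strong duality: c^T x* = b^T y*. Confirmed.

20


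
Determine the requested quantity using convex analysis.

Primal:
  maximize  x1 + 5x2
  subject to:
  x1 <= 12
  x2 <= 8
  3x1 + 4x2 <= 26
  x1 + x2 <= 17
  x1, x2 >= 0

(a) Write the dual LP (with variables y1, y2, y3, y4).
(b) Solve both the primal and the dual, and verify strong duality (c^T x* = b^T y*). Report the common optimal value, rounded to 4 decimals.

The standard primal-dual pair for 'max c^T x s.t. A x <= b, x >= 0' is:
  Dual:  min b^T y  s.t.  A^T y >= c,  y >= 0.

So the dual LP is:
  minimize  12y1 + 8y2 + 26y3 + 17y4
  subject to:
    y1 + 3y3 + y4 >= 1
    y2 + 4y3 + y4 >= 5
    y1, y2, y3, y4 >= 0

Solving the primal: x* = (0, 6.5).
  primal value c^T x* = 32.5.
Solving the dual: y* = (0, 0, 1.25, 0).
  dual value b^T y* = 32.5.
Strong duality: c^T x* = b^T y*. Confirmed.

32.5


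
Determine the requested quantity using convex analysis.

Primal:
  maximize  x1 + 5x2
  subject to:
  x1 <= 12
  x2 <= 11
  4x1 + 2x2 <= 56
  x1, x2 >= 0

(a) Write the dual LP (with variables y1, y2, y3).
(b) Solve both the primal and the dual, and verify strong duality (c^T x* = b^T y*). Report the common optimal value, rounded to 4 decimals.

The standard primal-dual pair for 'max c^T x s.t. A x <= b, x >= 0' is:
  Dual:  min b^T y  s.t.  A^T y >= c,  y >= 0.

So the dual LP is:
  minimize  12y1 + 11y2 + 56y3
  subject to:
    y1 + 4y3 >= 1
    y2 + 2y3 >= 5
    y1, y2, y3 >= 0

Solving the primal: x* = (8.5, 11).
  primal value c^T x* = 63.5.
Solving the dual: y* = (0, 4.5, 0.25).
  dual value b^T y* = 63.5.
Strong duality: c^T x* = b^T y*. Confirmed.

63.5


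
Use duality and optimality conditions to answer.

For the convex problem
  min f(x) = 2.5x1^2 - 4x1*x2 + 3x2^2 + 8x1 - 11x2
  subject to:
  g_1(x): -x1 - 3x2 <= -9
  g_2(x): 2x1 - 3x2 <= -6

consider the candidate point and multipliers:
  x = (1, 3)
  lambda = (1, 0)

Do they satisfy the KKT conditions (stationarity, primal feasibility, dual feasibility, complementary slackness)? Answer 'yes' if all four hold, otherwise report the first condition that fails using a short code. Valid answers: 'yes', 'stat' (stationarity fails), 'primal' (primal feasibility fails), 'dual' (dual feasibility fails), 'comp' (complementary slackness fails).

Gradient of f: grad f(x) = Q x + c = (1, 3)
Constraint values g_i(x) = a_i^T x - b_i:
  g_1((1, 3)) = -1
  g_2((1, 3)) = -1
Stationarity residual: grad f(x) + sum_i lambda_i a_i = (0, 0)
  -> stationarity OK
Primal feasibility (all g_i <= 0): OK
Dual feasibility (all lambda_i >= 0): OK
Complementary slackness (lambda_i * g_i(x) = 0 for all i): FAILS

Verdict: the first failing condition is complementary_slackness -> comp.

comp


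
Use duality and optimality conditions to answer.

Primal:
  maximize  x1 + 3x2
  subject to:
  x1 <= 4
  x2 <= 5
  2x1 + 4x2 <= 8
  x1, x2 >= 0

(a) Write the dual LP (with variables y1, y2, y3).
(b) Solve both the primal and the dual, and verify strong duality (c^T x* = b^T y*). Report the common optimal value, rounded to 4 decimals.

The standard primal-dual pair for 'max c^T x s.t. A x <= b, x >= 0' is:
  Dual:  min b^T y  s.t.  A^T y >= c,  y >= 0.

So the dual LP is:
  minimize  4y1 + 5y2 + 8y3
  subject to:
    y1 + 2y3 >= 1
    y2 + 4y3 >= 3
    y1, y2, y3 >= 0

Solving the primal: x* = (0, 2).
  primal value c^T x* = 6.
Solving the dual: y* = (0, 0, 0.75).
  dual value b^T y* = 6.
Strong duality: c^T x* = b^T y*. Confirmed.

6


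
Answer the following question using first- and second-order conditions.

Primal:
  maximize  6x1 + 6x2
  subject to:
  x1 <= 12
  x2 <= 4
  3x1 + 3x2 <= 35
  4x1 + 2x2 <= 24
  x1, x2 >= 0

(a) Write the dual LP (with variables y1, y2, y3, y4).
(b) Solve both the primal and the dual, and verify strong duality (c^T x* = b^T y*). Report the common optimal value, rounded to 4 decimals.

The standard primal-dual pair for 'max c^T x s.t. A x <= b, x >= 0' is:
  Dual:  min b^T y  s.t.  A^T y >= c,  y >= 0.

So the dual LP is:
  minimize  12y1 + 4y2 + 35y3 + 24y4
  subject to:
    y1 + 3y3 + 4y4 >= 6
    y2 + 3y3 + 2y4 >= 6
    y1, y2, y3, y4 >= 0

Solving the primal: x* = (4, 4).
  primal value c^T x* = 48.
Solving the dual: y* = (0, 3, 0, 1.5).
  dual value b^T y* = 48.
Strong duality: c^T x* = b^T y*. Confirmed.

48


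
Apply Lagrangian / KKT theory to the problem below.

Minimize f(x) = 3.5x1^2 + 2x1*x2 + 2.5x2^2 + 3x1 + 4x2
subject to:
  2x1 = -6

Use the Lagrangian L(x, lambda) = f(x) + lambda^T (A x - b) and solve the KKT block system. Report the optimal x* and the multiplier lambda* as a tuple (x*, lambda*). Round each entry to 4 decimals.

Form the Lagrangian:
  L(x, lambda) = (1/2) x^T Q x + c^T x + lambda^T (A x - b)
Stationarity (grad_x L = 0): Q x + c + A^T lambda = 0.
Primal feasibility: A x = b.

This gives the KKT block system:
  [ Q   A^T ] [ x     ]   [-c ]
  [ A    0  ] [ lambda ] = [ b ]

Solving the linear system:
  x*      = (-3, 0.4)
  lambda* = (8.6)
  f(x*)   = 22.1

x* = (-3, 0.4), lambda* = (8.6)


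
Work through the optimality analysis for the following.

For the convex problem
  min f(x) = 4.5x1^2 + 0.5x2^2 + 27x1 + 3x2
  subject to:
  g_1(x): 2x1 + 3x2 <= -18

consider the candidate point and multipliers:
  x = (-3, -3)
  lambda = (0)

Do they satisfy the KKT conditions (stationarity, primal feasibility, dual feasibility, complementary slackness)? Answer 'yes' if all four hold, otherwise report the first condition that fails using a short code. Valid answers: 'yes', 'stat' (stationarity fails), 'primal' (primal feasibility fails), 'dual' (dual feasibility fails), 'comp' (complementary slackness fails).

Gradient of f: grad f(x) = Q x + c = (0, 0)
Constraint values g_i(x) = a_i^T x - b_i:
  g_1((-3, -3)) = 3
Stationarity residual: grad f(x) + sum_i lambda_i a_i = (0, 0)
  -> stationarity OK
Primal feasibility (all g_i <= 0): FAILS
Dual feasibility (all lambda_i >= 0): OK
Complementary slackness (lambda_i * g_i(x) = 0 for all i): OK

Verdict: the first failing condition is primal_feasibility -> primal.

primal


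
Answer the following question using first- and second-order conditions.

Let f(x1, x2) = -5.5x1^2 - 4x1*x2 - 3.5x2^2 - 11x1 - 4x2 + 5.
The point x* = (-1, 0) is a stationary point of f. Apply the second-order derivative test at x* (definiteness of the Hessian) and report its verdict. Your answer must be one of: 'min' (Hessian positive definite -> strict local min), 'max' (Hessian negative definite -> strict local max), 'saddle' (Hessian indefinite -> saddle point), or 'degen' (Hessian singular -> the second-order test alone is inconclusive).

Compute the Hessian H = grad^2 f:
  H = [[-11, -4], [-4, -7]]
Verify stationarity: grad f(x*) = H x* + g = (0, 0).
Eigenvalues of H: -13.4721, -4.5279.
Both eigenvalues < 0, so H is negative definite -> x* is a strict local max.

max


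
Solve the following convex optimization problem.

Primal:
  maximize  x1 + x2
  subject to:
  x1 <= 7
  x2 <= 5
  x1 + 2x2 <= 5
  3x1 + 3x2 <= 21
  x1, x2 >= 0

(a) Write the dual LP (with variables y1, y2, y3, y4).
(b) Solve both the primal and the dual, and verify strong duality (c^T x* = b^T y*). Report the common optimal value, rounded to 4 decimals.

The standard primal-dual pair for 'max c^T x s.t. A x <= b, x >= 0' is:
  Dual:  min b^T y  s.t.  A^T y >= c,  y >= 0.

So the dual LP is:
  minimize  7y1 + 5y2 + 5y3 + 21y4
  subject to:
    y1 + y3 + 3y4 >= 1
    y2 + 2y3 + 3y4 >= 1
    y1, y2, y3, y4 >= 0

Solving the primal: x* = (5, 0).
  primal value c^T x* = 5.
Solving the dual: y* = (0, 0, 1, 0).
  dual value b^T y* = 5.
Strong duality: c^T x* = b^T y*. Confirmed.

5


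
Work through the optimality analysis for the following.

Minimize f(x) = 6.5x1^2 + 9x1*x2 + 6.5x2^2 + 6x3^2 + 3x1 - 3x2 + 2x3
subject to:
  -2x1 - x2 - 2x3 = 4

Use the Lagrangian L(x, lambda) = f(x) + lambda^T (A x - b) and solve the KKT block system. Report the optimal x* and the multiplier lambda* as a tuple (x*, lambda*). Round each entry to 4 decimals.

Form the Lagrangian:
  L(x, lambda) = (1/2) x^T Q x + c^T x + lambda^T (A x - b)
Stationarity (grad_x L = 0): Q x + c + A^T lambda = 0.
Primal feasibility: A x = b.

This gives the KKT block system:
  [ Q   A^T ] [ x     ]   [-c ]
  [ A    0  ] [ lambda ] = [ b ]

Solving the linear system:
  x*      = (-1.6, 1, -0.9)
  lambda* = (-4.4)
  f(x*)   = 4

x* = (-1.6, 1, -0.9), lambda* = (-4.4)


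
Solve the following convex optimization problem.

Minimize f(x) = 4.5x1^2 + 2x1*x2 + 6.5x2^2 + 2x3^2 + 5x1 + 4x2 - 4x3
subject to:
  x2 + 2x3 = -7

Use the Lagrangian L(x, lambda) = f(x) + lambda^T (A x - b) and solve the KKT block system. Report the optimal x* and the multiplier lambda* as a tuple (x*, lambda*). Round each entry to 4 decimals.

Form the Lagrangian:
  L(x, lambda) = (1/2) x^T Q x + c^T x + lambda^T (A x - b)
Stationarity (grad_x L = 0): Q x + c + A^T lambda = 0.
Primal feasibility: A x = b.

This gives the KKT block system:
  [ Q   A^T ] [ x     ]   [-c ]
  [ A    0  ] [ lambda ] = [ b ]

Solving the linear system:
  x*      = (-0.3607, -0.877, -3.0615)
  lambda* = (8.123)
  f(x*)   = 31.8975

x* = (-0.3607, -0.877, -3.0615), lambda* = (8.123)


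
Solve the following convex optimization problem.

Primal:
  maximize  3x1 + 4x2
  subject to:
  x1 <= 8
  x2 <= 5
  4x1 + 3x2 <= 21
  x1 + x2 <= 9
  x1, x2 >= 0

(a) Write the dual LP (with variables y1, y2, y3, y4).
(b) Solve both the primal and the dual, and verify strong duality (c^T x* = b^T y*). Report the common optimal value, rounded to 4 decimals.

The standard primal-dual pair for 'max c^T x s.t. A x <= b, x >= 0' is:
  Dual:  min b^T y  s.t.  A^T y >= c,  y >= 0.

So the dual LP is:
  minimize  8y1 + 5y2 + 21y3 + 9y4
  subject to:
    y1 + 4y3 + y4 >= 3
    y2 + 3y3 + y4 >= 4
    y1, y2, y3, y4 >= 0

Solving the primal: x* = (1.5, 5).
  primal value c^T x* = 24.5.
Solving the dual: y* = (0, 1.75, 0.75, 0).
  dual value b^T y* = 24.5.
Strong duality: c^T x* = b^T y*. Confirmed.

24.5


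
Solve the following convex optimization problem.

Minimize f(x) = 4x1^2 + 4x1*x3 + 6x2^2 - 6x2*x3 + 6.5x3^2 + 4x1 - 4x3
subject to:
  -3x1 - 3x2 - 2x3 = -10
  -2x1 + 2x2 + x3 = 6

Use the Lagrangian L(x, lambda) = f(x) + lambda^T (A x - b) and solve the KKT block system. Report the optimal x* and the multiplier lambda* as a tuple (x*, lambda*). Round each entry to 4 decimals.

Form the Lagrangian:
  L(x, lambda) = (1/2) x^T Q x + c^T x + lambda^T (A x - b)
Stationarity (grad_x L = 0): Q x + c + A^T lambda = 0.
Primal feasibility: A x = b.

This gives the KKT block system:
  [ Q   A^T ] [ x     ]   [-c ]
  [ A    0  ] [ lambda ] = [ b ]

Solving the linear system:
  x*      = (0.0071, 2.0497, 1.9148)
  lambda* = (4.1373, -0.3479)
  f(x*)   = 17.9148

x* = (0.0071, 2.0497, 1.9148), lambda* = (4.1373, -0.3479)


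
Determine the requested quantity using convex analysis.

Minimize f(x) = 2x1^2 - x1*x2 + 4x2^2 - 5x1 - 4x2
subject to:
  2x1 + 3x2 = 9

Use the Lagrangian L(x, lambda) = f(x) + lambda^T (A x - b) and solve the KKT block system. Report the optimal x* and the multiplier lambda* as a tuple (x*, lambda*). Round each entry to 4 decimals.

Form the Lagrangian:
  L(x, lambda) = (1/2) x^T Q x + c^T x + lambda^T (A x - b)
Stationarity (grad_x L = 0): Q x + c + A^T lambda = 0.
Primal feasibility: A x = b.

This gives the KKT block system:
  [ Q   A^T ] [ x     ]   [-c ]
  [ A    0  ] [ lambda ] = [ b ]

Solving the linear system:
  x*      = (2.4, 1.4)
  lambda* = (-1.6)
  f(x*)   = -1.6

x* = (2.4, 1.4), lambda* = (-1.6)


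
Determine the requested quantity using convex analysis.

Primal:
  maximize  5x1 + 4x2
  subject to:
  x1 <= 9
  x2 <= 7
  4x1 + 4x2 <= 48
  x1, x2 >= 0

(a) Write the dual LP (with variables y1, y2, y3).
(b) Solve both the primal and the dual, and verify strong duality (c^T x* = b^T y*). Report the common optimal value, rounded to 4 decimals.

The standard primal-dual pair for 'max c^T x s.t. A x <= b, x >= 0' is:
  Dual:  min b^T y  s.t.  A^T y >= c,  y >= 0.

So the dual LP is:
  minimize  9y1 + 7y2 + 48y3
  subject to:
    y1 + 4y3 >= 5
    y2 + 4y3 >= 4
    y1, y2, y3 >= 0

Solving the primal: x* = (9, 3).
  primal value c^T x* = 57.
Solving the dual: y* = (1, 0, 1).
  dual value b^T y* = 57.
Strong duality: c^T x* = b^T y*. Confirmed.

57


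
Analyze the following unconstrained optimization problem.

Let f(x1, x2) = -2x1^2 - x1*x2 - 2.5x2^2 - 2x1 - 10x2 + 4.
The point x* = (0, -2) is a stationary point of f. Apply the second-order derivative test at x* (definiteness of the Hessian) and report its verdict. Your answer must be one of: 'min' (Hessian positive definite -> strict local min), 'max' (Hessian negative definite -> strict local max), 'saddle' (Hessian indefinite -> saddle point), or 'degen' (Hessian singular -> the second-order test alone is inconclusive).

Compute the Hessian H = grad^2 f:
  H = [[-4, -1], [-1, -5]]
Verify stationarity: grad f(x*) = H x* + g = (0, 0).
Eigenvalues of H: -5.618, -3.382.
Both eigenvalues < 0, so H is negative definite -> x* is a strict local max.

max


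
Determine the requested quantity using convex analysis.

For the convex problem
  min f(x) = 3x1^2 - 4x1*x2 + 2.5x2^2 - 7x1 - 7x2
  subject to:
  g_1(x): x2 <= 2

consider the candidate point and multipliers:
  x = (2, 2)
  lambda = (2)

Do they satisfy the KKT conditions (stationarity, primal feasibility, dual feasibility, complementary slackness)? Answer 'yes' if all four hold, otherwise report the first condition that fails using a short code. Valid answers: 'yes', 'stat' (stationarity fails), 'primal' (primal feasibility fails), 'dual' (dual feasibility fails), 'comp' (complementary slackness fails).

Gradient of f: grad f(x) = Q x + c = (-3, -5)
Constraint values g_i(x) = a_i^T x - b_i:
  g_1((2, 2)) = 0
Stationarity residual: grad f(x) + sum_i lambda_i a_i = (-3, -3)
  -> stationarity FAILS
Primal feasibility (all g_i <= 0): OK
Dual feasibility (all lambda_i >= 0): OK
Complementary slackness (lambda_i * g_i(x) = 0 for all i): OK

Verdict: the first failing condition is stationarity -> stat.

stat


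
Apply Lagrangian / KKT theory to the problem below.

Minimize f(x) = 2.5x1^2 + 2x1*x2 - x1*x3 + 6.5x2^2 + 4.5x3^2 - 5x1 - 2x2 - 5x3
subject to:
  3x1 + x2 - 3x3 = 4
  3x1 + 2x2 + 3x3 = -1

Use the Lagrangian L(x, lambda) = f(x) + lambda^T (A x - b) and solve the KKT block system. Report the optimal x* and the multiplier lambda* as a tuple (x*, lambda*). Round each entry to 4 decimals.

Form the Lagrangian:
  L(x, lambda) = (1/2) x^T Q x + c^T x + lambda^T (A x - b)
Stationarity (grad_x L = 0): Q x + c + A^T lambda = 0.
Primal feasibility: A x = b.

This gives the KKT block system:
  [ Q   A^T ] [ x     ]   [-c ]
  [ A    0  ] [ lambda ] = [ b ]

Solving the linear system:
  x*      = (0.5811, -0.1622, -0.8063)
  lambda* = (-1.8709, 2.4084)
  f(x*)   = 5.6712

x* = (0.5811, -0.1622, -0.8063), lambda* = (-1.8709, 2.4084)
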